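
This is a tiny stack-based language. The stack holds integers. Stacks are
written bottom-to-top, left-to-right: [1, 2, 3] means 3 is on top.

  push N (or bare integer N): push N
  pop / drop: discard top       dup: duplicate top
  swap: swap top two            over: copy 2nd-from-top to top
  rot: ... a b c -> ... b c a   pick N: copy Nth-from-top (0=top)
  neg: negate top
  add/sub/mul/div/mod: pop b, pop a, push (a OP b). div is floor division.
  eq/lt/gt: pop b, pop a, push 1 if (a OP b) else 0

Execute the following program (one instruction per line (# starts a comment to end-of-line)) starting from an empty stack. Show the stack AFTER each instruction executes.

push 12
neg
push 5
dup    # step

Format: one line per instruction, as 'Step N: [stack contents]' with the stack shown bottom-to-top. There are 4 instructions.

Step 1: [12]
Step 2: [-12]
Step 3: [-12, 5]
Step 4: [-12, 5, 5]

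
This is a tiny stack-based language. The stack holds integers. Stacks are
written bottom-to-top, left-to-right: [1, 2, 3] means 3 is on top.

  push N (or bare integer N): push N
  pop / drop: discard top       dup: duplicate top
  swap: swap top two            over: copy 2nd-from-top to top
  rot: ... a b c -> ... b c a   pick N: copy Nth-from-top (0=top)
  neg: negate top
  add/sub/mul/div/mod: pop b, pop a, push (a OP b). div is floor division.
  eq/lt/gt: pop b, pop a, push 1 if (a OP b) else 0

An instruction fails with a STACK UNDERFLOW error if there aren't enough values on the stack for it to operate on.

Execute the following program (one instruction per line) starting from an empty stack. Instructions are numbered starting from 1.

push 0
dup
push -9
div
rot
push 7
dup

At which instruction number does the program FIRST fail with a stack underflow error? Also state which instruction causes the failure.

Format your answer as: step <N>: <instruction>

Answer: step 5: rot

Derivation:
Step 1 ('push 0'): stack = [0], depth = 1
Step 2 ('dup'): stack = [0, 0], depth = 2
Step 3 ('push -9'): stack = [0, 0, -9], depth = 3
Step 4 ('div'): stack = [0, 0], depth = 2
Step 5 ('rot'): needs 3 value(s) but depth is 2 — STACK UNDERFLOW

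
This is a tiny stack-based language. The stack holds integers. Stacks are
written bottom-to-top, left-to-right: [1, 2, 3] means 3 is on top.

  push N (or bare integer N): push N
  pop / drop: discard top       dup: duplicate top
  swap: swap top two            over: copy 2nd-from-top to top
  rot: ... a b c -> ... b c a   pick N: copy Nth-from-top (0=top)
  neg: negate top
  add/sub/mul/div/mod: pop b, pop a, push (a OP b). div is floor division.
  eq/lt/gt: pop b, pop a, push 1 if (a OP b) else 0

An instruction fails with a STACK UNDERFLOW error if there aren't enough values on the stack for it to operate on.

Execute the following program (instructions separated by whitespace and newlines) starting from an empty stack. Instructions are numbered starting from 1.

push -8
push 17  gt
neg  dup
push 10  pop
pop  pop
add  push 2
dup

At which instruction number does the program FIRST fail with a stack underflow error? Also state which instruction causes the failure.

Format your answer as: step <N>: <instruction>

Step 1 ('push -8'): stack = [-8], depth = 1
Step 2 ('push 17'): stack = [-8, 17], depth = 2
Step 3 ('gt'): stack = [0], depth = 1
Step 4 ('neg'): stack = [0], depth = 1
Step 5 ('dup'): stack = [0, 0], depth = 2
Step 6 ('push 10'): stack = [0, 0, 10], depth = 3
Step 7 ('pop'): stack = [0, 0], depth = 2
Step 8 ('pop'): stack = [0], depth = 1
Step 9 ('pop'): stack = [], depth = 0
Step 10 ('add'): needs 2 value(s) but depth is 0 — STACK UNDERFLOW

Answer: step 10: add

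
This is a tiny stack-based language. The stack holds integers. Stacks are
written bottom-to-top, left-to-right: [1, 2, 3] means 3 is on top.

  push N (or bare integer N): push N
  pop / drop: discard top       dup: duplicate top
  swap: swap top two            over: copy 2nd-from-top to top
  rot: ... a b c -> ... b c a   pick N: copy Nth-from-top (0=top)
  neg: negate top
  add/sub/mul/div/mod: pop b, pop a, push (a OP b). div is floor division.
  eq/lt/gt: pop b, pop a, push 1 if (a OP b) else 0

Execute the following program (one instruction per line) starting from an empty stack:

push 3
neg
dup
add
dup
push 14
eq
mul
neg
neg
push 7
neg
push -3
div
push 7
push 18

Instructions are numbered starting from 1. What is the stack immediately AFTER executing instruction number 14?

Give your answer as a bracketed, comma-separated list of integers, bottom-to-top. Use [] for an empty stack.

Answer: [0, 2]

Derivation:
Step 1 ('push 3'): [3]
Step 2 ('neg'): [-3]
Step 3 ('dup'): [-3, -3]
Step 4 ('add'): [-6]
Step 5 ('dup'): [-6, -6]
Step 6 ('push 14'): [-6, -6, 14]
Step 7 ('eq'): [-6, 0]
Step 8 ('mul'): [0]
Step 9 ('neg'): [0]
Step 10 ('neg'): [0]
Step 11 ('push 7'): [0, 7]
Step 12 ('neg'): [0, -7]
Step 13 ('push -3'): [0, -7, -3]
Step 14 ('div'): [0, 2]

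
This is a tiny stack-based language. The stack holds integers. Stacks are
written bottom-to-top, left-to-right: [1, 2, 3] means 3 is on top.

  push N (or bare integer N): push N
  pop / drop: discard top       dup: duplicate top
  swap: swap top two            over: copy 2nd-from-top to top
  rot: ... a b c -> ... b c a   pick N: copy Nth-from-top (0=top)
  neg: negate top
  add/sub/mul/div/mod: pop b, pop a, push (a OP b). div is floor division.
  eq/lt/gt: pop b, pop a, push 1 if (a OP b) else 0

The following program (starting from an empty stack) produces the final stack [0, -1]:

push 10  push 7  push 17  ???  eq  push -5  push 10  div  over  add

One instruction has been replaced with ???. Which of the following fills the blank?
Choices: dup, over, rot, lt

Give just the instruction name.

Answer: lt

Derivation:
Stack before ???: [10, 7, 17]
Stack after ???:  [10, 1]
Checking each choice:
  dup: produces [10, 7, 1, 0]
  over: produces [10, 7, 0, -1]
  rot: produces [7, 0, -1]
  lt: MATCH


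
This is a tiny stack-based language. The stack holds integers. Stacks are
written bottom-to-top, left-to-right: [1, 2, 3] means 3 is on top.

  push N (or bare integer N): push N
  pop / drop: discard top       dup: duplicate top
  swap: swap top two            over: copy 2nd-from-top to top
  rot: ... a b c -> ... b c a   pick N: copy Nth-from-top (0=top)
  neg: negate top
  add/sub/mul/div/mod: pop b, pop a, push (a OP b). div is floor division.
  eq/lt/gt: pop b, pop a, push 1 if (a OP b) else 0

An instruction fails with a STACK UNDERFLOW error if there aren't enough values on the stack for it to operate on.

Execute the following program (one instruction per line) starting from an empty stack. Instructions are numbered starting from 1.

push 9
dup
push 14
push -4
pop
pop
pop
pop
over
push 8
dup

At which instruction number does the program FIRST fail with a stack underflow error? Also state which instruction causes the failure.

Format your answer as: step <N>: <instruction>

Answer: step 9: over

Derivation:
Step 1 ('push 9'): stack = [9], depth = 1
Step 2 ('dup'): stack = [9, 9], depth = 2
Step 3 ('push 14'): stack = [9, 9, 14], depth = 3
Step 4 ('push -4'): stack = [9, 9, 14, -4], depth = 4
Step 5 ('pop'): stack = [9, 9, 14], depth = 3
Step 6 ('pop'): stack = [9, 9], depth = 2
Step 7 ('pop'): stack = [9], depth = 1
Step 8 ('pop'): stack = [], depth = 0
Step 9 ('over'): needs 2 value(s) but depth is 0 — STACK UNDERFLOW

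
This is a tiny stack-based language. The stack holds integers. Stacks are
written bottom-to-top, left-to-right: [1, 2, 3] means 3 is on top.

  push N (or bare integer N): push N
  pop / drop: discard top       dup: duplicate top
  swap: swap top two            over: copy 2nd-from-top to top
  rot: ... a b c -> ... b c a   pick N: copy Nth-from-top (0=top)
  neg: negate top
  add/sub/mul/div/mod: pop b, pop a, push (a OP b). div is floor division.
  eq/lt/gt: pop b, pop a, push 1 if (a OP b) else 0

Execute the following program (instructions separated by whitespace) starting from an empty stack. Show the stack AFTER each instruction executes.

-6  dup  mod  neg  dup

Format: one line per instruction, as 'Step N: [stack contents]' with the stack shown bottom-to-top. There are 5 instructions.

Step 1: [-6]
Step 2: [-6, -6]
Step 3: [0]
Step 4: [0]
Step 5: [0, 0]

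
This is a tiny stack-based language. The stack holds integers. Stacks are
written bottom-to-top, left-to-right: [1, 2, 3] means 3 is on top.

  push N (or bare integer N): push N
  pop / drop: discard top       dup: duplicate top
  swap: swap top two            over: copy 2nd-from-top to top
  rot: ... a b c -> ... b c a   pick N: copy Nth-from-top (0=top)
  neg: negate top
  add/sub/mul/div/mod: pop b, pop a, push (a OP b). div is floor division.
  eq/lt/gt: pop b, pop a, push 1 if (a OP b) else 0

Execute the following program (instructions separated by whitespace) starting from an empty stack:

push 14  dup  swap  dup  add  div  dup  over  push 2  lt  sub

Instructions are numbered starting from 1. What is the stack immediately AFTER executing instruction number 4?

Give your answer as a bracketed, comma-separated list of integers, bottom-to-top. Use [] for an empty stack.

Answer: [14, 14, 14]

Derivation:
Step 1 ('push 14'): [14]
Step 2 ('dup'): [14, 14]
Step 3 ('swap'): [14, 14]
Step 4 ('dup'): [14, 14, 14]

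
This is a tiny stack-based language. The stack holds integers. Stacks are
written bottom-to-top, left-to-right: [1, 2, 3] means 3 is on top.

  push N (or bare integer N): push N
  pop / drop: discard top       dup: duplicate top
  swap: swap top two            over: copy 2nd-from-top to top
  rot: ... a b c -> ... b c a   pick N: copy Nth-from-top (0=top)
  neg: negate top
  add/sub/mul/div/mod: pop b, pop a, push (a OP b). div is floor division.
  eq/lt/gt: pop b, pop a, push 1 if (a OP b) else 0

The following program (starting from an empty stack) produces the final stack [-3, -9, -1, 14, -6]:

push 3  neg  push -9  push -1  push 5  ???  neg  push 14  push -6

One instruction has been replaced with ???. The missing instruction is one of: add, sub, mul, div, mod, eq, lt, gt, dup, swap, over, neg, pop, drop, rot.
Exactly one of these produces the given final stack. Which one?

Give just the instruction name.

Stack before ???: [-3, -9, -1, 5]
Stack after ???:  [-3, -9, 1]
The instruction that transforms [-3, -9, -1, 5] -> [-3, -9, 1] is: lt

Answer: lt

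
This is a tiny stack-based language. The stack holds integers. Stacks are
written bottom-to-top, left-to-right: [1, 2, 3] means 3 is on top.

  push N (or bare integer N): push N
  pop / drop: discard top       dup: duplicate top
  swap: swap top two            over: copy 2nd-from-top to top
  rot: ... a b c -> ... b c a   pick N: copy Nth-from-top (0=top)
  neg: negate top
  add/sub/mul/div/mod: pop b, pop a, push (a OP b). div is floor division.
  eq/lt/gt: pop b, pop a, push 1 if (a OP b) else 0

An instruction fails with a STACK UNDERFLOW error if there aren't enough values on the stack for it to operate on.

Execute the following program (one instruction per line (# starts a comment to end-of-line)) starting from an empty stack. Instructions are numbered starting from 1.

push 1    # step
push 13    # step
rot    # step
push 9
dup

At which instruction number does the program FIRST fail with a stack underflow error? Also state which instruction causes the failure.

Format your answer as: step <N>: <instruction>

Answer: step 3: rot

Derivation:
Step 1 ('push 1'): stack = [1], depth = 1
Step 2 ('push 13'): stack = [1, 13], depth = 2
Step 3 ('rot'): needs 3 value(s) but depth is 2 — STACK UNDERFLOW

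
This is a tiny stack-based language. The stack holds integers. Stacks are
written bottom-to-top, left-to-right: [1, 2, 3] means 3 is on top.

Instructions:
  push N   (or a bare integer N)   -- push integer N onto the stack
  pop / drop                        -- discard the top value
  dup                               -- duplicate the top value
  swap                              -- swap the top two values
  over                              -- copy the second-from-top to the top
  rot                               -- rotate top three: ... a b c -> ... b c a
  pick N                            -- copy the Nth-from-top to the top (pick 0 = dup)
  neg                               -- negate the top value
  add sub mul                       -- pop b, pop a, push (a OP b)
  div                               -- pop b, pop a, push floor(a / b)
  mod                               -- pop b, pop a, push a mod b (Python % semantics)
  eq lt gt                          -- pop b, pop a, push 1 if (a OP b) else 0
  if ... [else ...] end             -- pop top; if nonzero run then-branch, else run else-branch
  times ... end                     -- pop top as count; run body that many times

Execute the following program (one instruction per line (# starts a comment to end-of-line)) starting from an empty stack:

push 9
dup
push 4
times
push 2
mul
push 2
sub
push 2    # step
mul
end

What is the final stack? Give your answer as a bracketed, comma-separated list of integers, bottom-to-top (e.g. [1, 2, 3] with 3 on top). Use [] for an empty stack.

Answer: [9, 1964]

Derivation:
After 'push 9': [9]
After 'dup': [9, 9]
After 'push 4': [9, 9, 4]
After 'times': [9, 9]
After 'push 2': [9, 9, 2]
After 'mul': [9, 18]
After 'push 2': [9, 18, 2]
After 'sub': [9, 16]
After 'push 2': [9, 16, 2]
After 'mul': [9, 32]
After 'push 2': [9, 32, 2]
After 'mul': [9, 64]
  ...
After 'push 2': [9, 124, 2]
After 'mul': [9, 248]
After 'push 2': [9, 248, 2]
After 'sub': [9, 246]
After 'push 2': [9, 246, 2]
After 'mul': [9, 492]
After 'push 2': [9, 492, 2]
After 'mul': [9, 984]
After 'push 2': [9, 984, 2]
After 'sub': [9, 982]
After 'push 2': [9, 982, 2]
After 'mul': [9, 1964]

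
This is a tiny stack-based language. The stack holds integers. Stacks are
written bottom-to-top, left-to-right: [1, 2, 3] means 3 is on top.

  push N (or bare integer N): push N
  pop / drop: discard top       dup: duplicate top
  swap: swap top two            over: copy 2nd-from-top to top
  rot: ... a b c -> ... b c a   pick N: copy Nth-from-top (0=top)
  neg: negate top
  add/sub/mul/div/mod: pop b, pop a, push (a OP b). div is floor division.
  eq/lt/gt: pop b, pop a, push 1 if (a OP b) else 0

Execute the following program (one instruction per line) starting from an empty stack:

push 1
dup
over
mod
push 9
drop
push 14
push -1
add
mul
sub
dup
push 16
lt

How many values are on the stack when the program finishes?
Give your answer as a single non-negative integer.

Answer: 2

Derivation:
After 'push 1': stack = [1] (depth 1)
After 'dup': stack = [1, 1] (depth 2)
After 'over': stack = [1, 1, 1] (depth 3)
After 'mod': stack = [1, 0] (depth 2)
After 'push 9': stack = [1, 0, 9] (depth 3)
After 'drop': stack = [1, 0] (depth 2)
After 'push 14': stack = [1, 0, 14] (depth 3)
After 'push -1': stack = [1, 0, 14, -1] (depth 4)
After 'add': stack = [1, 0, 13] (depth 3)
After 'mul': stack = [1, 0] (depth 2)
After 'sub': stack = [1] (depth 1)
After 'dup': stack = [1, 1] (depth 2)
After 'push 16': stack = [1, 1, 16] (depth 3)
After 'lt': stack = [1, 1] (depth 2)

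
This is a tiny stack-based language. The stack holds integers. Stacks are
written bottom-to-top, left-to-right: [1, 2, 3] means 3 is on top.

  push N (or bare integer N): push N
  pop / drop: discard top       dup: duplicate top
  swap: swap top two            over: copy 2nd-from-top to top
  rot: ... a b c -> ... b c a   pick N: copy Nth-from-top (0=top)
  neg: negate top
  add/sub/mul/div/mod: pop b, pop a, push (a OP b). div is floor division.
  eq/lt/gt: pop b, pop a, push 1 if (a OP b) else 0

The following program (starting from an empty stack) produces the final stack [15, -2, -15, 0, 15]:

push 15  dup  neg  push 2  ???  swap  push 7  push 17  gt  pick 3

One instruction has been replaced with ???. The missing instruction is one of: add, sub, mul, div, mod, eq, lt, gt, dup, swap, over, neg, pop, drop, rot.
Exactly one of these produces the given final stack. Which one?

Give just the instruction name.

Answer: neg

Derivation:
Stack before ???: [15, -15, 2]
Stack after ???:  [15, -15, -2]
The instruction that transforms [15, -15, 2] -> [15, -15, -2] is: neg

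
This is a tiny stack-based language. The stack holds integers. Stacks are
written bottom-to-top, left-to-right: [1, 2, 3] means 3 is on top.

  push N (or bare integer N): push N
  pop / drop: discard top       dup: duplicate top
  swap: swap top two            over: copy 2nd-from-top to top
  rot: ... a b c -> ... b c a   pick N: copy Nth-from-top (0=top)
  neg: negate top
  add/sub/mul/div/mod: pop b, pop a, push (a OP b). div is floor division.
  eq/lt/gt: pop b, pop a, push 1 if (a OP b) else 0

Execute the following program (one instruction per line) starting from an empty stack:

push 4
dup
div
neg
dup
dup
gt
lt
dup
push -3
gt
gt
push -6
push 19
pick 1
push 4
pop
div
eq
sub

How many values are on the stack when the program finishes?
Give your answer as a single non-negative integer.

Answer: 1

Derivation:
After 'push 4': stack = [4] (depth 1)
After 'dup': stack = [4, 4] (depth 2)
After 'div': stack = [1] (depth 1)
After 'neg': stack = [-1] (depth 1)
After 'dup': stack = [-1, -1] (depth 2)
After 'dup': stack = [-1, -1, -1] (depth 3)
After 'gt': stack = [-1, 0] (depth 2)
After 'lt': stack = [1] (depth 1)
After 'dup': stack = [1, 1] (depth 2)
After 'push -3': stack = [1, 1, -3] (depth 3)
After 'gt': stack = [1, 1] (depth 2)
After 'gt': stack = [0] (depth 1)
After 'push -6': stack = [0, -6] (depth 2)
After 'push 19': stack = [0, -6, 19] (depth 3)
After 'pick 1': stack = [0, -6, 19, -6] (depth 4)
After 'push 4': stack = [0, -6, 19, -6, 4] (depth 5)
After 'pop': stack = [0, -6, 19, -6] (depth 4)
After 'div': stack = [0, -6, -4] (depth 3)
After 'eq': stack = [0, 0] (depth 2)
After 'sub': stack = [0] (depth 1)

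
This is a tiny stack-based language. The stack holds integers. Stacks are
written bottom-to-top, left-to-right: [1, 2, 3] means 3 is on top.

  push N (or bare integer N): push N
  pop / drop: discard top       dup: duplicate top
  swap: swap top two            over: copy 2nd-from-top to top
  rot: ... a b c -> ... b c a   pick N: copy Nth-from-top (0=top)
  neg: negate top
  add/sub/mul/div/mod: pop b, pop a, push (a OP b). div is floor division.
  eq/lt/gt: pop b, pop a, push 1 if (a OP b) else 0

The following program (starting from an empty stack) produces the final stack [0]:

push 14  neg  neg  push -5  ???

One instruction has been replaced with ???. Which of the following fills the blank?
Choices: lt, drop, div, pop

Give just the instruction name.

Answer: lt

Derivation:
Stack before ???: [14, -5]
Stack after ???:  [0]
Checking each choice:
  lt: MATCH
  drop: produces [14]
  div: produces [-3]
  pop: produces [14]


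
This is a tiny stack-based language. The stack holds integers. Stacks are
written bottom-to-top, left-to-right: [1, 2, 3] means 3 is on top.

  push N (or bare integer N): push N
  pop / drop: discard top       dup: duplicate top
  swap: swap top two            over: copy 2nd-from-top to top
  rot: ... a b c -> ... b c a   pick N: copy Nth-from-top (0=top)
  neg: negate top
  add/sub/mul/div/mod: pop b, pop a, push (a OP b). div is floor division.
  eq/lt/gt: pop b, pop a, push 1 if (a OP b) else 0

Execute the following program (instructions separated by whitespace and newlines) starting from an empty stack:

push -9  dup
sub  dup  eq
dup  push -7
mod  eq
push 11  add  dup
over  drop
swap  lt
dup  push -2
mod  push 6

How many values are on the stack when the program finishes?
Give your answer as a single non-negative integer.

After 'push -9': stack = [-9] (depth 1)
After 'dup': stack = [-9, -9] (depth 2)
After 'sub': stack = [0] (depth 1)
After 'dup': stack = [0, 0] (depth 2)
After 'eq': stack = [1] (depth 1)
After 'dup': stack = [1, 1] (depth 2)
After 'push -7': stack = [1, 1, -7] (depth 3)
After 'mod': stack = [1, -6] (depth 2)
After 'eq': stack = [0] (depth 1)
After 'push 11': stack = [0, 11] (depth 2)
After 'add': stack = [11] (depth 1)
After 'dup': stack = [11, 11] (depth 2)
After 'over': stack = [11, 11, 11] (depth 3)
After 'drop': stack = [11, 11] (depth 2)
After 'swap': stack = [11, 11] (depth 2)
After 'lt': stack = [0] (depth 1)
After 'dup': stack = [0, 0] (depth 2)
After 'push -2': stack = [0, 0, -2] (depth 3)
After 'mod': stack = [0, 0] (depth 2)
After 'push 6': stack = [0, 0, 6] (depth 3)

Answer: 3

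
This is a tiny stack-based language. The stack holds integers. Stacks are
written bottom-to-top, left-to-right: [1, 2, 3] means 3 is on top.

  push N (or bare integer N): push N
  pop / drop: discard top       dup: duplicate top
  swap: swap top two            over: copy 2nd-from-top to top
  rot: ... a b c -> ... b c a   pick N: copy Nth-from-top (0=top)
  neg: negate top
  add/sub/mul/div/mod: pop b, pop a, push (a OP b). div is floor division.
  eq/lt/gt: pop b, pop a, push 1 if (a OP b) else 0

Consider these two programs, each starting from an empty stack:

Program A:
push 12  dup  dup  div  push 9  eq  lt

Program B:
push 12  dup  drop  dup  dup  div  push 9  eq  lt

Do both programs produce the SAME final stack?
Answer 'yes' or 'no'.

Answer: yes

Derivation:
Program A trace:
  After 'push 12': [12]
  After 'dup': [12, 12]
  After 'dup': [12, 12, 12]
  After 'div': [12, 1]
  After 'push 9': [12, 1, 9]
  After 'eq': [12, 0]
  After 'lt': [0]
Program A final stack: [0]

Program B trace:
  After 'push 12': [12]
  After 'dup': [12, 12]
  After 'drop': [12]
  After 'dup': [12, 12]
  After 'dup': [12, 12, 12]
  After 'div': [12, 1]
  After 'push 9': [12, 1, 9]
  After 'eq': [12, 0]
  After 'lt': [0]
Program B final stack: [0]
Same: yes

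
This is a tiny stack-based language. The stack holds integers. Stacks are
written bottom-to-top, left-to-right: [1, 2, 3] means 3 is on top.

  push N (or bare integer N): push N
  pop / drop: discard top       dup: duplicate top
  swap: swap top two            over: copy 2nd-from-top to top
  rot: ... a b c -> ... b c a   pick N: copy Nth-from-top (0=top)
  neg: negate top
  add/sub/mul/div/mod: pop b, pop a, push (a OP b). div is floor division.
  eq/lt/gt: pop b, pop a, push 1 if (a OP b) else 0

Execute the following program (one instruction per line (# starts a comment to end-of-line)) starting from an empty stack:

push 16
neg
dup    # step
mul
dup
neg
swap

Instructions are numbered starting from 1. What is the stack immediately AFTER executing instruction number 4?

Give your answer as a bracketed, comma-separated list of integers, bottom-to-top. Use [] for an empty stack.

Answer: [256]

Derivation:
Step 1 ('push 16'): [16]
Step 2 ('neg'): [-16]
Step 3 ('dup'): [-16, -16]
Step 4 ('mul'): [256]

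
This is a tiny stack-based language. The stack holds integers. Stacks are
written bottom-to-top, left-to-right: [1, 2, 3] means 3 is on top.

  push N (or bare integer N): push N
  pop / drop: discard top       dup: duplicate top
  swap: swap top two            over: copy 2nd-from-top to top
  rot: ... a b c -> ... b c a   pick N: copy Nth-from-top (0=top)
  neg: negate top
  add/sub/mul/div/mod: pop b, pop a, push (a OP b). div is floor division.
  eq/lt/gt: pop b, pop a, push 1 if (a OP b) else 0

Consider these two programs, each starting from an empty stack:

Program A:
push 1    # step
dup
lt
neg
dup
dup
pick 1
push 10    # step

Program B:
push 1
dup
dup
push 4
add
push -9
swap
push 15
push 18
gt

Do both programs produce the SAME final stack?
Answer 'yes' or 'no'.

Answer: no

Derivation:
Program A trace:
  After 'push 1': [1]
  After 'dup': [1, 1]
  After 'lt': [0]
  After 'neg': [0]
  After 'dup': [0, 0]
  After 'dup': [0, 0, 0]
  After 'pick 1': [0, 0, 0, 0]
  After 'push 10': [0, 0, 0, 0, 10]
Program A final stack: [0, 0, 0, 0, 10]

Program B trace:
  After 'push 1': [1]
  After 'dup': [1, 1]
  After 'dup': [1, 1, 1]
  After 'push 4': [1, 1, 1, 4]
  After 'add': [1, 1, 5]
  After 'push -9': [1, 1, 5, -9]
  After 'swap': [1, 1, -9, 5]
  After 'push 15': [1, 1, -9, 5, 15]
  After 'push 18': [1, 1, -9, 5, 15, 18]
  After 'gt': [1, 1, -9, 5, 0]
Program B final stack: [1, 1, -9, 5, 0]
Same: no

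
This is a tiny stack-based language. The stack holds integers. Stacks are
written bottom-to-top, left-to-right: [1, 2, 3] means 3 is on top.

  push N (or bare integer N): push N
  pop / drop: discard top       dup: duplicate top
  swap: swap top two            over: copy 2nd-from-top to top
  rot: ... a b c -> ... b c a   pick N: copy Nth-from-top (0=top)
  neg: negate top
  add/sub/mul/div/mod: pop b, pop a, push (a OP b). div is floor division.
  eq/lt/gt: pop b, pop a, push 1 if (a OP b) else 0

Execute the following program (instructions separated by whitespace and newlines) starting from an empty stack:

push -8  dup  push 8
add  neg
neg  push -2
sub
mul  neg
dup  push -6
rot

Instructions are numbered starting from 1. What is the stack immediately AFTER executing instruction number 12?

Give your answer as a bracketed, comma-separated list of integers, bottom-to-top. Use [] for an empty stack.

Answer: [16, 16, -6]

Derivation:
Step 1 ('push -8'): [-8]
Step 2 ('dup'): [-8, -8]
Step 3 ('push 8'): [-8, -8, 8]
Step 4 ('add'): [-8, 0]
Step 5 ('neg'): [-8, 0]
Step 6 ('neg'): [-8, 0]
Step 7 ('push -2'): [-8, 0, -2]
Step 8 ('sub'): [-8, 2]
Step 9 ('mul'): [-16]
Step 10 ('neg'): [16]
Step 11 ('dup'): [16, 16]
Step 12 ('push -6'): [16, 16, -6]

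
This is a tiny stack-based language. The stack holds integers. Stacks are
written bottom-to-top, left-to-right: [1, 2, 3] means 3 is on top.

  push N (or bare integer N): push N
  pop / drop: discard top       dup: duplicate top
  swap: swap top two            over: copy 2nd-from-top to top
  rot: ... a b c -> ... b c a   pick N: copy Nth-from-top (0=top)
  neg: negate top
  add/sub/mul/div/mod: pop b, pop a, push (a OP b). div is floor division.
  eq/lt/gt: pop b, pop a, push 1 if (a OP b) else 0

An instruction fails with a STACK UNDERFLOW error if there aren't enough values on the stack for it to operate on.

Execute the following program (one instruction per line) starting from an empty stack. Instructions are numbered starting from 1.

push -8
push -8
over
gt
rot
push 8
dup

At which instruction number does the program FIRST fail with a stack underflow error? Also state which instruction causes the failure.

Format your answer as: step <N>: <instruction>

Step 1 ('push -8'): stack = [-8], depth = 1
Step 2 ('push -8'): stack = [-8, -8], depth = 2
Step 3 ('over'): stack = [-8, -8, -8], depth = 3
Step 4 ('gt'): stack = [-8, 0], depth = 2
Step 5 ('rot'): needs 3 value(s) but depth is 2 — STACK UNDERFLOW

Answer: step 5: rot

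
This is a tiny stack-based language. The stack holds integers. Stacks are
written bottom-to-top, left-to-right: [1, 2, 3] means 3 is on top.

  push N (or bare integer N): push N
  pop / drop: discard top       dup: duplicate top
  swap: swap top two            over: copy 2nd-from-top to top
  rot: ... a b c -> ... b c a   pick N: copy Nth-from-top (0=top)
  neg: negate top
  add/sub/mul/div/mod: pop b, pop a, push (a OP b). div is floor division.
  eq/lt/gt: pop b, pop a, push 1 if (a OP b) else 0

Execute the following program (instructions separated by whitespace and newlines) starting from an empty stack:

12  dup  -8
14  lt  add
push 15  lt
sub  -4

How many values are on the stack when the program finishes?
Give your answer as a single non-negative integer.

Answer: 2

Derivation:
After 'push 12': stack = [12] (depth 1)
After 'dup': stack = [12, 12] (depth 2)
After 'push -8': stack = [12, 12, -8] (depth 3)
After 'push 14': stack = [12, 12, -8, 14] (depth 4)
After 'lt': stack = [12, 12, 1] (depth 3)
After 'add': stack = [12, 13] (depth 2)
After 'push 15': stack = [12, 13, 15] (depth 3)
After 'lt': stack = [12, 1] (depth 2)
After 'sub': stack = [11] (depth 1)
After 'push -4': stack = [11, -4] (depth 2)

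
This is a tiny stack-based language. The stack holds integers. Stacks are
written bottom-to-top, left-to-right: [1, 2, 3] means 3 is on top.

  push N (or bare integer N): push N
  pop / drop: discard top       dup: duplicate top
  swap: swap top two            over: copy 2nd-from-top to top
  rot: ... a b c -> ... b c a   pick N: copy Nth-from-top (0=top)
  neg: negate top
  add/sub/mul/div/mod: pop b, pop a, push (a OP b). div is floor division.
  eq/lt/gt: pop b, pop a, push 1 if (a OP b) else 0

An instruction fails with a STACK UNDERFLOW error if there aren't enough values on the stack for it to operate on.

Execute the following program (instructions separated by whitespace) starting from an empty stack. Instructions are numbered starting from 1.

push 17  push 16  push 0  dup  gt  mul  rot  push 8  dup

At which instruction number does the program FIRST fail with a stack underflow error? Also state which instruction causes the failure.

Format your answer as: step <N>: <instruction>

Step 1 ('push 17'): stack = [17], depth = 1
Step 2 ('push 16'): stack = [17, 16], depth = 2
Step 3 ('push 0'): stack = [17, 16, 0], depth = 3
Step 4 ('dup'): stack = [17, 16, 0, 0], depth = 4
Step 5 ('gt'): stack = [17, 16, 0], depth = 3
Step 6 ('mul'): stack = [17, 0], depth = 2
Step 7 ('rot'): needs 3 value(s) but depth is 2 — STACK UNDERFLOW

Answer: step 7: rot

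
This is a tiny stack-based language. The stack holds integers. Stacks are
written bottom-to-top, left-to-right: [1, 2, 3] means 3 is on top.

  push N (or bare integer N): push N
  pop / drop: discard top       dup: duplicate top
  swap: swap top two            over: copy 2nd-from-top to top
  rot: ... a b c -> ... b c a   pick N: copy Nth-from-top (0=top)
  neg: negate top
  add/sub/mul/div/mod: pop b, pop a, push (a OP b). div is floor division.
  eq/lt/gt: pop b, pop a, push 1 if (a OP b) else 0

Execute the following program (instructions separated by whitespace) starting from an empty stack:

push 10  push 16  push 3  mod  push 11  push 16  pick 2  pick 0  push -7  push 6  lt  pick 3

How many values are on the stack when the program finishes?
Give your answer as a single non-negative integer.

After 'push 10': stack = [10] (depth 1)
After 'push 16': stack = [10, 16] (depth 2)
After 'push 3': stack = [10, 16, 3] (depth 3)
After 'mod': stack = [10, 1] (depth 2)
After 'push 11': stack = [10, 1, 11] (depth 3)
After 'push 16': stack = [10, 1, 11, 16] (depth 4)
After 'pick 2': stack = [10, 1, 11, 16, 1] (depth 5)
After 'pick 0': stack = [10, 1, 11, 16, 1, 1] (depth 6)
After 'push -7': stack = [10, 1, 11, 16, 1, 1, -7] (depth 7)
After 'push 6': stack = [10, 1, 11, 16, 1, 1, -7, 6] (depth 8)
After 'lt': stack = [10, 1, 11, 16, 1, 1, 1] (depth 7)
After 'pick 3': stack = [10, 1, 11, 16, 1, 1, 1, 16] (depth 8)

Answer: 8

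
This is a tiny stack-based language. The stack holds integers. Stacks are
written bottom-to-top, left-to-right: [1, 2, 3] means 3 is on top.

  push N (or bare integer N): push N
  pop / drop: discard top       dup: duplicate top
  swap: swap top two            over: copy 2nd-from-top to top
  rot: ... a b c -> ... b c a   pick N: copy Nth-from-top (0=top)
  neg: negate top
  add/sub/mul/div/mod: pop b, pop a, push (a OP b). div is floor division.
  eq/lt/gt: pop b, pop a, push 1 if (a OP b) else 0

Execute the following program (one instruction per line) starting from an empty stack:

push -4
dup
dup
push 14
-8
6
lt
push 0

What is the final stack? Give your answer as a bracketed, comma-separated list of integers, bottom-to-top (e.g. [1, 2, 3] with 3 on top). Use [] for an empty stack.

After 'push -4': [-4]
After 'dup': [-4, -4]
After 'dup': [-4, -4, -4]
After 'push 14': [-4, -4, -4, 14]
After 'push -8': [-4, -4, -4, 14, -8]
After 'push 6': [-4, -4, -4, 14, -8, 6]
After 'lt': [-4, -4, -4, 14, 1]
After 'push 0': [-4, -4, -4, 14, 1, 0]

Answer: [-4, -4, -4, 14, 1, 0]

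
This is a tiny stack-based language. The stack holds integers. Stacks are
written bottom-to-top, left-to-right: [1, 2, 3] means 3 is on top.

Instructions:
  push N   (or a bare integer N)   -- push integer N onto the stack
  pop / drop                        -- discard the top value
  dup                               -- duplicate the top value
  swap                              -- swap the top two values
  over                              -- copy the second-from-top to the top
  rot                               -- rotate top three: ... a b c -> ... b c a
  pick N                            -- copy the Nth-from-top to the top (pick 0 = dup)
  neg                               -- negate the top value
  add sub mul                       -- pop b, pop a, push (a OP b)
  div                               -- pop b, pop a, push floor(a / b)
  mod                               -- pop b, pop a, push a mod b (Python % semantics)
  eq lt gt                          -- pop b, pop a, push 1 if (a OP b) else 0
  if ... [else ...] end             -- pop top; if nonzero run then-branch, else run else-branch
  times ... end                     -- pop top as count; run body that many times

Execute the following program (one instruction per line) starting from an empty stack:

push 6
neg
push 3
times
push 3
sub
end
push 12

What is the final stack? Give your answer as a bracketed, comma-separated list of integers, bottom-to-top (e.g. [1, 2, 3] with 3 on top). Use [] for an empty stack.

Answer: [-15, 12]

Derivation:
After 'push 6': [6]
After 'neg': [-6]
After 'push 3': [-6, 3]
After 'times': [-6]
After 'push 3': [-6, 3]
After 'sub': [-9]
After 'push 3': [-9, 3]
After 'sub': [-12]
After 'push 3': [-12, 3]
After 'sub': [-15]
After 'push 12': [-15, 12]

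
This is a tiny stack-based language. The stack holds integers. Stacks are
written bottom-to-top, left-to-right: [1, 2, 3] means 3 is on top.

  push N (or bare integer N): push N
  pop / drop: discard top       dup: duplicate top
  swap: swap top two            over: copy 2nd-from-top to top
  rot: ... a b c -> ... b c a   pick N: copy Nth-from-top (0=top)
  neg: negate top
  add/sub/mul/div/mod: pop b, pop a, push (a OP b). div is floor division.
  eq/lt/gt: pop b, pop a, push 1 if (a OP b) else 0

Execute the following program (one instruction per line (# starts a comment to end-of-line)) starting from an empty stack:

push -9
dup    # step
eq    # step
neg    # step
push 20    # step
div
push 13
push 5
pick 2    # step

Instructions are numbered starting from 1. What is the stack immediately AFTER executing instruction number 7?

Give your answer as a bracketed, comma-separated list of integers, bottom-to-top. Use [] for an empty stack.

Step 1 ('push -9'): [-9]
Step 2 ('dup'): [-9, -9]
Step 3 ('eq'): [1]
Step 4 ('neg'): [-1]
Step 5 ('push 20'): [-1, 20]
Step 6 ('div'): [-1]
Step 7 ('push 13'): [-1, 13]

Answer: [-1, 13]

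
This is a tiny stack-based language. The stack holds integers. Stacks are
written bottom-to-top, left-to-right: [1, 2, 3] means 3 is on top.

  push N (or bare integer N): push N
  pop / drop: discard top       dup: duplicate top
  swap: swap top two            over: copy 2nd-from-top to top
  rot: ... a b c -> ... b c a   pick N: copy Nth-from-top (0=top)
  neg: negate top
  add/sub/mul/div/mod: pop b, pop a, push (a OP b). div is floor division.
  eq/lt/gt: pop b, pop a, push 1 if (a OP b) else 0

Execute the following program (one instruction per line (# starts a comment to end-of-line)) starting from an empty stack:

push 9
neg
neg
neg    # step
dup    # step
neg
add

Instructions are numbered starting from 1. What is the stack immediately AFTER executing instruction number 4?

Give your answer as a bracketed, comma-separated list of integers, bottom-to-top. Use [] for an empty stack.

Step 1 ('push 9'): [9]
Step 2 ('neg'): [-9]
Step 3 ('neg'): [9]
Step 4 ('neg'): [-9]

Answer: [-9]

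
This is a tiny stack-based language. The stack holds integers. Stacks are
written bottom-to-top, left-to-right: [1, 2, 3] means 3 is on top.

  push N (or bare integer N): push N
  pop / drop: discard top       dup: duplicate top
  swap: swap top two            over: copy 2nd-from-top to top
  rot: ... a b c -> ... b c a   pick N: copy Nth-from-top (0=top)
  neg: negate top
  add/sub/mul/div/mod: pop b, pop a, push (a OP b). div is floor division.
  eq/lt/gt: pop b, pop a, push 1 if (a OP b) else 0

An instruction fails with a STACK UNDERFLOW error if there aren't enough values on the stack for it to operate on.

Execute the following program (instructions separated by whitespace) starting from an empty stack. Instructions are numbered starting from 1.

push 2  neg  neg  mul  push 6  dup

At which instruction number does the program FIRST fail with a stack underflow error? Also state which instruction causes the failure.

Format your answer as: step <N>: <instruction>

Answer: step 4: mul

Derivation:
Step 1 ('push 2'): stack = [2], depth = 1
Step 2 ('neg'): stack = [-2], depth = 1
Step 3 ('neg'): stack = [2], depth = 1
Step 4 ('mul'): needs 2 value(s) but depth is 1 — STACK UNDERFLOW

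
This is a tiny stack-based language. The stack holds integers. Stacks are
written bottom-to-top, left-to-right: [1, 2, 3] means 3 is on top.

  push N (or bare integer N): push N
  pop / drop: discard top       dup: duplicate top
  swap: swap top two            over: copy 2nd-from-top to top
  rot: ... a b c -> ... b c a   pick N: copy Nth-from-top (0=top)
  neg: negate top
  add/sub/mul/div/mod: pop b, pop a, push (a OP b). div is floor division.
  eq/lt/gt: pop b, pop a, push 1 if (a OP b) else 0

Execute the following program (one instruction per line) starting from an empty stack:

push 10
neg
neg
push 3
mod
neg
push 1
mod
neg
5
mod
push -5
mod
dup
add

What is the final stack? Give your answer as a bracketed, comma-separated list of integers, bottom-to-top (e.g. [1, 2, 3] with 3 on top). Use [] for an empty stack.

After 'push 10': [10]
After 'neg': [-10]
After 'neg': [10]
After 'push 3': [10, 3]
After 'mod': [1]
After 'neg': [-1]
After 'push 1': [-1, 1]
After 'mod': [0]
After 'neg': [0]
After 'push 5': [0, 5]
After 'mod': [0]
After 'push -5': [0, -5]
After 'mod': [0]
After 'dup': [0, 0]
After 'add': [0]

Answer: [0]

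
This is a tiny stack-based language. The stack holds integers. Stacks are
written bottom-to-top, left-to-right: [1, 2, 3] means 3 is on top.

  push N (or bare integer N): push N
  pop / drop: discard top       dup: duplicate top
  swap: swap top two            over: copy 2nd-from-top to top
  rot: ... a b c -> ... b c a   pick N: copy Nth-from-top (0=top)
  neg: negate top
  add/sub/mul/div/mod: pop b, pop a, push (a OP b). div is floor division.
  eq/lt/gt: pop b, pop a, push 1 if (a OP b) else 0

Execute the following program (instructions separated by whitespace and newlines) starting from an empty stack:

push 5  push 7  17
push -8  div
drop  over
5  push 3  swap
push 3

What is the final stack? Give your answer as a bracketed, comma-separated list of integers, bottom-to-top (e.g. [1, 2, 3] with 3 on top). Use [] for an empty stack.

After 'push 5': [5]
After 'push 7': [5, 7]
After 'push 17': [5, 7, 17]
After 'push -8': [5, 7, 17, -8]
After 'div': [5, 7, -3]
After 'drop': [5, 7]
After 'over': [5, 7, 5]
After 'push 5': [5, 7, 5, 5]
After 'push 3': [5, 7, 5, 5, 3]
After 'swap': [5, 7, 5, 3, 5]
After 'push 3': [5, 7, 5, 3, 5, 3]

Answer: [5, 7, 5, 3, 5, 3]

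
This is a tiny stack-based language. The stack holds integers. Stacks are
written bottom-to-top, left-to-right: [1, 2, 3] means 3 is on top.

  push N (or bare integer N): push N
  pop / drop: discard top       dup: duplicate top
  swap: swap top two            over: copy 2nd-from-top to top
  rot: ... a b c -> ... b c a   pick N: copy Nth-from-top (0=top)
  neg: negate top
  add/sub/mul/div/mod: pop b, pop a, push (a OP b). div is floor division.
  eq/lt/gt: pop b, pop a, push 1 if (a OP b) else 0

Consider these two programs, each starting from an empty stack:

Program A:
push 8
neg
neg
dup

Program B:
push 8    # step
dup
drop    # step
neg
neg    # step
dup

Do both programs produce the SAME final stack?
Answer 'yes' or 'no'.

Program A trace:
  After 'push 8': [8]
  After 'neg': [-8]
  After 'neg': [8]
  After 'dup': [8, 8]
Program A final stack: [8, 8]

Program B trace:
  After 'push 8': [8]
  After 'dup': [8, 8]
  After 'drop': [8]
  After 'neg': [-8]
  After 'neg': [8]
  After 'dup': [8, 8]
Program B final stack: [8, 8]
Same: yes

Answer: yes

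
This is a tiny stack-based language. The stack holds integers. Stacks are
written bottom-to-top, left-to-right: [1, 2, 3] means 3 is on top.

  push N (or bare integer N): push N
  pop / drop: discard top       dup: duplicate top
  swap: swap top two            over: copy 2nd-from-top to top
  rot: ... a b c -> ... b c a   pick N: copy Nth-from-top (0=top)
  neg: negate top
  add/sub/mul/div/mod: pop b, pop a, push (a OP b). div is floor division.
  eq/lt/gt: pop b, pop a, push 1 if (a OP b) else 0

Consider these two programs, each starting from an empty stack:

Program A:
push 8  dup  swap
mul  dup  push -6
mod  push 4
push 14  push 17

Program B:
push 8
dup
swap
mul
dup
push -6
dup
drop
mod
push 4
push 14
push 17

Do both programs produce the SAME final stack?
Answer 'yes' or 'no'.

Program A trace:
  After 'push 8': [8]
  After 'dup': [8, 8]
  After 'swap': [8, 8]
  After 'mul': [64]
  After 'dup': [64, 64]
  After 'push -6': [64, 64, -6]
  After 'mod': [64, -2]
  After 'push 4': [64, -2, 4]
  After 'push 14': [64, -2, 4, 14]
  After 'push 17': [64, -2, 4, 14, 17]
Program A final stack: [64, -2, 4, 14, 17]

Program B trace:
  After 'push 8': [8]
  After 'dup': [8, 8]
  After 'swap': [8, 8]
  After 'mul': [64]
  After 'dup': [64, 64]
  After 'push -6': [64, 64, -6]
  After 'dup': [64, 64, -6, -6]
  After 'drop': [64, 64, -6]
  After 'mod': [64, -2]
  After 'push 4': [64, -2, 4]
  After 'push 14': [64, -2, 4, 14]
  After 'push 17': [64, -2, 4, 14, 17]
Program B final stack: [64, -2, 4, 14, 17]
Same: yes

Answer: yes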